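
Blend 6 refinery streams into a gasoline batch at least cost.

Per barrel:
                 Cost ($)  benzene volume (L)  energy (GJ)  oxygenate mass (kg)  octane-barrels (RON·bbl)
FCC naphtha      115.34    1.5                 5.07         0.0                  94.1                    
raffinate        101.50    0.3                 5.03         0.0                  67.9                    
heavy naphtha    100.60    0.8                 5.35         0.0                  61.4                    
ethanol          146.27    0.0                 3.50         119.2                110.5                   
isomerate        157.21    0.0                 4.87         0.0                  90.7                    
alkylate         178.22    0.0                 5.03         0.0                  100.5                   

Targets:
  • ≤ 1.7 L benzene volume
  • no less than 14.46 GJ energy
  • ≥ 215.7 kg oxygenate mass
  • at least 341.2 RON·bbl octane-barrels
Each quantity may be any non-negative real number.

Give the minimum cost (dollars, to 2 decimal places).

This is a linear program. Let x1 = barrels of FCC naphtha, x2 = barrels of raffinate, x3 = barrels of heavy naphtha, x4 = barrels of ethanol, x5 = barrels of isomerate, x6 = barrels of alkylate.
min 115.34x1 + 101.5x2 + 100.6x3 + 146.27x4 + 157.21x5 + 178.22x6 subject to:
  1.5x1 + 0.3x2 + 0.8x3 ≤ 1.7   (benzene volume)
  5.07x1 + 5.03x2 + 5.35x3 + 3.5x4 + 4.87x5 + 5.03x6 ≥ 14.46   (energy)
  119.2x4 ≥ 215.7   (oxygenate mass)
  94.1x1 + 67.9x2 + 61.4x3 + 110.5x4 + 90.7x5 + 100.5x6 ≥ 341.2   (octane-barrels)
  x1, x2, x3, x4, x5, x6 ≥ 0.
The optimal basis is {FCC naphtha, raffinate, ethanol}; heavy naphtha, isomerate, alkylate drop out. The benzene volume, energy, octane-barrels requirements are met with equality.
Optimal quantities: FCC naphtha = 1.02895 barrels, raffinate = 0.521936 barrels, ethanol = 1.89083 barrels.
Total cost: 115.34·1.02895 + 101.5·0.521936 + 146.27·1.89083 = 448.2273.

$448.23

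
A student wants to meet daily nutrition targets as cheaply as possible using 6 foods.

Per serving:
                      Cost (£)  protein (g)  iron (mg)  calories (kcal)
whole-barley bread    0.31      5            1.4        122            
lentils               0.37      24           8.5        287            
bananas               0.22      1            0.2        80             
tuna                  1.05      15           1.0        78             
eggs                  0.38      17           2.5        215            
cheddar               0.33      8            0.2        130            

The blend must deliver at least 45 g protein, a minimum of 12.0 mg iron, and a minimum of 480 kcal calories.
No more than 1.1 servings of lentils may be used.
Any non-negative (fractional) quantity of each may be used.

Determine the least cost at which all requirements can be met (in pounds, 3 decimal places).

£0.823

Let x1 = servings of whole-barley bread, x2 = servings of lentils, x3 = servings of bananas, x4 = servings of tuna, x5 = servings of eggs, x6 = servings of cheddar.
Minimise 0.31x1 + 0.37x2 + 0.22x3 + 1.05x4 + 0.38x5 + 0.33x6 subject to:
  5x1 + 24x2 + 1x3 + 15x4 + 17x5 + 8x6 ≥ 45   (protein)
  1.4x1 + 8.5x2 + 0.2x3 + 1x4 + 2.5x5 + 0.2x6 ≥ 12   (iron)
  122x1 + 287x2 + 80x3 + 78x4 + 215x5 + 130x6 ≥ 480   (calories)
  x2 ≤ 1.1
  x1, x2, x3, x4, x5, x6 ≥ 0.
The minimum-cost mix takes nothing from whole-barley bread, bananas, tuna, cheddar — only lentils, eggs. The protein and the lentils cap requirements are met with equality.
Solving gives x2 = 1.1, x5 = 1.094.
Total cost: 0.37·1.1 + 0.38·1.094 = 0.82272.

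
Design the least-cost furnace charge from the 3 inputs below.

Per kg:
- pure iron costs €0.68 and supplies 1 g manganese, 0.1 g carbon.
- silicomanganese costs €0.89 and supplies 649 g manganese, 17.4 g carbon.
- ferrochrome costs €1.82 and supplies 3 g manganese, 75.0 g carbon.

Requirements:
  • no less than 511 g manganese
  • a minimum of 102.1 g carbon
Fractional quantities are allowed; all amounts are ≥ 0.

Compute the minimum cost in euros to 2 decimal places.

This is a linear program. Let x1 = kg of pure iron, x2 = kg of silicomanganese, x3 = kg of ferrochrome.
min 0.68x1 + 0.89x2 + 1.82x3 with:
  1x1 + 649x2 + 3x3 ≥ 511   (manganese)
  0.1x1 + 17.4x2 + 75x3 ≥ 102.1   (carbon)
  x1, x2, x3 ≥ 0.
The minimum-cost mix takes nothing from pure iron — only silicomanganese, ferrochrome. There the manganese and carbon constraints are tight.
So silicomanganese = 0.7819 kg, ferrochrome = 1.18 kg.
Hence cost = 0.89·0.7819 + 1.82·1.18 = €2.8435.

€2.84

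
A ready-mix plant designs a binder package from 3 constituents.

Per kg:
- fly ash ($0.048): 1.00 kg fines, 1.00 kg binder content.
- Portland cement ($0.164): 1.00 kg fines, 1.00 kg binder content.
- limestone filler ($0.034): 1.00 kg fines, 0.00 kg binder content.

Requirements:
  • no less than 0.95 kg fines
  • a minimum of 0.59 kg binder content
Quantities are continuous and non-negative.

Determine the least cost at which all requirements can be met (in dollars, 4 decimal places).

$0.0406

This is a linear program. Let x1 = kg of fly ash, x2 = kg of Portland cement, x3 = kg of limestone filler.
Minimize 0.048x1 + 0.164x2 + 0.034x3 with:
  1x1 + 1x2 + 1x3 ≥ 0.95   (fines)
  1x1 + 1x2 ≥ 0.59   (binder content)
  x1, x2, x3 ≥ 0.
At the optimum only fly ash, limestone filler are positive (Portland cement = 0). Binding constraints: fines and binder content.
Solving gives x1 = 0.59, x3 = 0.36.
Objective = 0.048·0.59 + 0.034·0.36 = 0.040560.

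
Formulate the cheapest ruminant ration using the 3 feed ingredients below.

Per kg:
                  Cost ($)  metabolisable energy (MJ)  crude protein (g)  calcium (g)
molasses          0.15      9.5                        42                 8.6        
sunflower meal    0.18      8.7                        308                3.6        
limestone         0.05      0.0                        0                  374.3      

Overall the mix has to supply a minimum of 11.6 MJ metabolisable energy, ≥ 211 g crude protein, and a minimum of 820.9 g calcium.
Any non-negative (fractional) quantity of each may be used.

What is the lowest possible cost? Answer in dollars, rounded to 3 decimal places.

$0.317

Treat it as an LP. Let x1 = kg of molasses, x2 = kg of sunflower meal, x3 = kg of limestone.
min 0.15x1 + 0.18x2 + 0.05x3 subject to:
  9.5x1 + 8.7x2 ≥ 11.6   (metabolisable energy)
  42x1 + 308x2 ≥ 211   (crude protein)
  8.6x1 + 3.6x2 + 374.3x3 ≥ 820.9   (calcium)
  x1, x2, x3 ≥ 0.
All 3 inputs are positive at the optimum. The metabolisable energy, crude protein, calcium requirements are met with equality.
So molasses = 0.6784 kg, sunflower meal = 0.5926 kg, limestone = 2.172 kg.
Objective = 0.15·0.6784 + 0.18·0.5926 + 0.05·2.172 = 0.31703.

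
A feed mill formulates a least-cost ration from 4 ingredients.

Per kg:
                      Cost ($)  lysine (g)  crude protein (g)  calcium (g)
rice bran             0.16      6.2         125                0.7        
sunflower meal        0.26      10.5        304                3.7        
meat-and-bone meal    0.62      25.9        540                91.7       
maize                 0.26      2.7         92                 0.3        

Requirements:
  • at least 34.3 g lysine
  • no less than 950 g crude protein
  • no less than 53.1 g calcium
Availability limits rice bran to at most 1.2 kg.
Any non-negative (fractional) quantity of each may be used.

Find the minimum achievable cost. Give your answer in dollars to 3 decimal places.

$0.890

Let x1 = kg of rice bran, x2 = kg of sunflower meal, x3 = kg of meat-and-bone meal, x4 = kg of maize.
Minimise 0.16x1 + 0.26x2 + 0.62x3 + 0.26x4 s.t.:
  6.2x1 + 10.5x2 + 25.9x3 + 2.7x4 ≥ 34.3   (lysine)
  125x1 + 304x2 + 540x3 + 92x4 ≥ 950   (crude protein)
  0.7x1 + 3.7x2 + 91.7x3 + 0.3x4 ≥ 53.1   (calcium)
  x1 ≤ 1.2
  x1, x2, x3, x4 ≥ 0.
At the optimum only sunflower meal, meat-and-bone meal are positive (rice bran, maize = 0). The crude protein and calcium requirements are met with equality.
Solving gives x2 = 2.258, x3 = 0.4879.
Cost = 0.26·2.258 + 0.62·0.4879 = 0.88958.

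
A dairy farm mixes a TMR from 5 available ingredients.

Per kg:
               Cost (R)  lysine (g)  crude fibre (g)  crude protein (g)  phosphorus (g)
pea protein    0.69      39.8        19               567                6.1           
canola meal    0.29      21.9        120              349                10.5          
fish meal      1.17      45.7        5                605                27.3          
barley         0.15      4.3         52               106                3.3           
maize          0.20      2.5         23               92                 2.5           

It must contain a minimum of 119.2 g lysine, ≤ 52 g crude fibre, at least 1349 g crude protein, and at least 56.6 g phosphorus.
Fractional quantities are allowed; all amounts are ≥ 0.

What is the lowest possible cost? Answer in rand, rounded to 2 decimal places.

R2.73

Let x1 = kg of pea protein, x2 = kg of canola meal, x3 = kg of fish meal, x4 = kg of barley, x5 = kg of maize.
Minimize 0.69x1 + 0.29x2 + 1.17x3 + 0.15x4 + 0.2x5 s.t.:
  39.8x1 + 21.9x2 + 45.7x3 + 4.3x4 + 2.5x5 ≥ 119.2   (lysine)
  19x1 + 120x2 + 5x3 + 52x4 + 23x5 ≤ 52   (crude fibre)
  567x1 + 349x2 + 605x3 + 106x4 + 92x5 ≥ 1349   (crude protein)
  6.1x1 + 10.5x2 + 27.3x3 + 3.3x4 + 2.5x5 ≥ 56.6   (phosphorus)
  x1, x2, x3, x4, x5 ≥ 0.
The cheapest feasible vertex uses only pea protein, canola meal, fish meal; barley, maize are not used. Binding constraints: lysine, crude fibre, phosphorus.
Solving gives x1 = 0.7924, x2 = 0.2326, x3 = 1.807.
Total cost: 0.69·0.7924 + 0.29·0.2326 + 1.17·1.807 = 2.7284.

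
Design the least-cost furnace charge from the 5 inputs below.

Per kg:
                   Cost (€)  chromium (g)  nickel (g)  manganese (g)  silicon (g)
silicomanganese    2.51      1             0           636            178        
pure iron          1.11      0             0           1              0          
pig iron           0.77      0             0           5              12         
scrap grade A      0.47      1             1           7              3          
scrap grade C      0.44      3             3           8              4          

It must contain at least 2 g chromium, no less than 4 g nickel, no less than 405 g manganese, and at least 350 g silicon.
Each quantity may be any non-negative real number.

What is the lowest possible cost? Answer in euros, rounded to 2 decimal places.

€5.45

Treat it as an LP. Let x1 = kg of silicomanganese, x2 = kg of pure iron, x3 = kg of pig iron, x4 = kg of scrap grade A, x5 = kg of scrap grade C.
min 2.51x1 + 1.11x2 + 0.77x3 + 0.47x4 + 0.44x5 with:
  1x1 + 1x4 + 3x5 ≥ 2   (chromium)
  1x4 + 3x5 ≥ 4   (nickel)
  636x1 + 1x2 + 5x3 + 7x4 + 8x5 ≥ 405   (manganese)
  178x1 + 12x3 + 3x4 + 4x5 ≥ 350   (silicon)
  x1, x2, x3, x4, x5 ≥ 0.
At the optimum only silicomanganese, scrap grade C are positive (pure iron, pig iron, scrap grade A = 0). Binding constraints: nickel and silicon.
Optimal quantities: silicomanganese = 1.936 kg, scrap grade C = 1.333 kg.
Objective = 2.51·1.936 + 0.44·1.333 = 5.4459.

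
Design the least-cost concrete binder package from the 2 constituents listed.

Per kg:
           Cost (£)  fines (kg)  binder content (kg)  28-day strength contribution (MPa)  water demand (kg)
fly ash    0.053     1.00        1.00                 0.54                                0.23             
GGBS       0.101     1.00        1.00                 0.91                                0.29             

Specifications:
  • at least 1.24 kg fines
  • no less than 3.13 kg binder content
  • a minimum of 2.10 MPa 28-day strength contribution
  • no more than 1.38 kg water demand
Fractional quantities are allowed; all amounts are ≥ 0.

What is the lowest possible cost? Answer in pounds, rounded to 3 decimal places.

Let x1 = kg of fly ash, x2 = kg of GGBS.
min 0.053x1 + 0.101x2 subject to:
  1x1 + 1x2 ≥ 1.24   (fines)
  1x1 + 1x2 ≥ 3.13   (binder content)
  0.54x1 + 0.91x2 ≥ 2.1   (28-day strength contribution)
  0.23x1 + 0.29x2 ≤ 1.38   (water demand)
  x1, x2 ≥ 0.
At the optimum only fly ash is positive (GGBS = 0). There the 28-day strength contribution constraint is tight.
Solving gives x1 = 3.889.
Objective = 0.053·3.889 = 0.20612.

£0.206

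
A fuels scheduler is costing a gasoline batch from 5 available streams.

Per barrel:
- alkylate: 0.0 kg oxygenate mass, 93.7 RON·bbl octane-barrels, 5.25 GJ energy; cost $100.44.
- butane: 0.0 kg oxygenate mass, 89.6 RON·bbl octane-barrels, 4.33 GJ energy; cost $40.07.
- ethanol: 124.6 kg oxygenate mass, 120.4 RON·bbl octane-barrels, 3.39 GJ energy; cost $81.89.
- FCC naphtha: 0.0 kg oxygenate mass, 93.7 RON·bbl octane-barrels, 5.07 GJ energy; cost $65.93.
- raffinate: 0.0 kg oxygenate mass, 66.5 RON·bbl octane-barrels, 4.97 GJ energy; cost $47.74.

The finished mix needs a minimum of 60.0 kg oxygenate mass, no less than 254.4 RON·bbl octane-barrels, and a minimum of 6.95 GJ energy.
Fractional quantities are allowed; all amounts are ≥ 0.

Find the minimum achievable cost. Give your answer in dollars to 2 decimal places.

Let x1 = barrels of alkylate, x2 = barrels of butane, x3 = barrels of ethanol, x4 = barrels of FCC naphtha, x5 = barrels of raffinate.
Minimise 100.44x1 + 40.07x2 + 81.89x3 + 65.93x4 + 47.74x5 with:
  124.6x3 ≥ 60   (oxygenate mass)
  93.7x1 + 89.6x2 + 120.4x3 + 93.7x4 + 66.5x5 ≥ 254.4   (octane-barrels)
  5.25x1 + 4.33x2 + 3.39x3 + 5.07x4 + 4.97x5 ≥ 6.95   (energy)
  x1, x2, x3, x4, x5 ≥ 0.
The optimal basis is {butane, ethanol}; alkylate, FCC naphtha, raffinate drop out. There the oxygenate mass and octane-barrels constraints are tight.
Solving gives x2 = 2.19222, x3 = 0.481541.
Objective = 40.07·2.19222 + 81.89·0.481541 = 127.2756.

$127.28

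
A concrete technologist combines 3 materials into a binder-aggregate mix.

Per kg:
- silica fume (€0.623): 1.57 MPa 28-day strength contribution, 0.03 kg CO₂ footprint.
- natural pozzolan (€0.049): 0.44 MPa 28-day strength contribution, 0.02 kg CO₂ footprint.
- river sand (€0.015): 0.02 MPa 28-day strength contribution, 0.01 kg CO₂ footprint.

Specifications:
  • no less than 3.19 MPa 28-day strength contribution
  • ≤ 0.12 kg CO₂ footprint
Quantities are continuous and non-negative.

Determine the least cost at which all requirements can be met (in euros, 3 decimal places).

Treat it as an LP. Let x1 = kg of silica fume, x2 = kg of natural pozzolan, x3 = kg of river sand.
Minimize 0.623x1 + 0.049x2 + 0.015x3 with:
  1.57x1 + 0.44x2 + 0.02x3 ≥ 3.19   (28-day strength contribution)
  0.03x1 + 0.02x2 + 0.01x3 ≤ 0.12   (CO₂ footprint)
  x1, x2, x3 ≥ 0.
At the optimum only silica fume, natural pozzolan are positive (river sand = 0). The 28-day strength contribution and CO₂ footprint requirements are met with equality.
Solving gives x1 = 0.6044, x2 = 5.093.
Objective = 0.623·0.6044 + 0.049·5.093 = 0.62610.

€0.626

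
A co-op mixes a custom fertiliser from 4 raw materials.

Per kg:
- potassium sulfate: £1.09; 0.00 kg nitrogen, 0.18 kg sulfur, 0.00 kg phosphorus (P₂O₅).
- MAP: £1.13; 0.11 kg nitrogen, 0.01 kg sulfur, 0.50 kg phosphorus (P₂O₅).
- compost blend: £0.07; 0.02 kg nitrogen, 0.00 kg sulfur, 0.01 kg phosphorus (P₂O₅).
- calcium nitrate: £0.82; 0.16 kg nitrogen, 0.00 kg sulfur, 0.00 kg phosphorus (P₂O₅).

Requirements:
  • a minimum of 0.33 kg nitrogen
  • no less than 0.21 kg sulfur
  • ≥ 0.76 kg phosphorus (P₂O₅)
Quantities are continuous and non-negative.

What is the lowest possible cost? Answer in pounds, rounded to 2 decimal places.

Treat it as an LP. Let x1 = kg of potassium sulfate, x2 = kg of MAP, x3 = kg of compost blend, x4 = kg of calcium nitrate.
Minimize 1.09x1 + 1.13x2 + 0.07x3 + 0.82x4 with:
  0.11x2 + 0.02x3 + 0.16x4 ≥ 0.33   (nitrogen)
  0.18x1 + 0.01x2 ≥ 0.21   (sulfur)
  0.5x2 + 0.01x3 ≥ 0.76   (phosphorus (P₂O₅))
  x1, x2, x3, x4 ≥ 0.
The optimal basis is {potassium sulfate, MAP, compost blend}; calcium nitrate drops out. The nitrogen, sulfur, phosphorus (P₂O₅) requirements are met with equality.
So potassium sulfate = 1.092 kg, MAP = 1.337 kg, compost blend = 9.146 kg.
Total cost: 1.09·1.092 + 1.13·1.337 + 0.07·9.146 = 3.3413.

£3.34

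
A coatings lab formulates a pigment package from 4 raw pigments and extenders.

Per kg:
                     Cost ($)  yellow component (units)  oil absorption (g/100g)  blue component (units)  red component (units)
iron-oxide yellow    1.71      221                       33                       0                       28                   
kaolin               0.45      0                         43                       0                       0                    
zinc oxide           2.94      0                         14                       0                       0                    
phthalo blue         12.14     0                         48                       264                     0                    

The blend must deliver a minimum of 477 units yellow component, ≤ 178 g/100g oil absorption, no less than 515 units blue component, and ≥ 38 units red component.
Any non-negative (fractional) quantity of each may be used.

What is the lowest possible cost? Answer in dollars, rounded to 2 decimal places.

$27.37

Treat it as an LP. Let x1 = kg of iron-oxide yellow, x2 = kg of kaolin, x3 = kg of zinc oxide, x4 = kg of phthalo blue.
min 1.71x1 + 0.45x2 + 2.94x3 + 12.14x4 subject to:
  221x1 ≥ 477   (yellow component)
  33x1 + 43x2 + 14x3 + 48x4 ≤ 178   (oil absorption)
  264x4 ≥ 515   (blue component)
  28x1 ≥ 38   (red component)
  x1, x2, x3, x4 ≥ 0.
The cheapest feasible vertex uses only iron-oxide yellow, phthalo blue; kaolin, zinc oxide are not used. There the yellow component and blue component constraints are tight.
So iron-oxide yellow = 2.1584 kg, phthalo blue = 1.9508 kg.
Total cost: 1.71·2.1584 + 12.14·1.9508 = 27.3736.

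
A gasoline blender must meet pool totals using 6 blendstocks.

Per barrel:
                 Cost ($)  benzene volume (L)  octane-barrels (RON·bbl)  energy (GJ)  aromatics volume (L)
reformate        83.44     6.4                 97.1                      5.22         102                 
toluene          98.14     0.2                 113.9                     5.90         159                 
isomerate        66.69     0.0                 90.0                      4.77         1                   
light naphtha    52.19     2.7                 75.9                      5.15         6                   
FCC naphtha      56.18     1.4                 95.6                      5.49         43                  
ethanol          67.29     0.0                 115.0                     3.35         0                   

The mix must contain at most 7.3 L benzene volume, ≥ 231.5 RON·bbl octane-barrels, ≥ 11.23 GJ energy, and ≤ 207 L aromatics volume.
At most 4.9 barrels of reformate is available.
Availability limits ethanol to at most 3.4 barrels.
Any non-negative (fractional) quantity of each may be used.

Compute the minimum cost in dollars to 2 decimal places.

$135.86

Treat it as an LP. Let x1 = barrels of reformate, x2 = barrels of toluene, x3 = barrels of isomerate, x4 = barrels of light naphtha, x5 = barrels of FCC naphtha, x6 = barrels of ethanol.
min 83.44x1 + 98.14x2 + 66.69x3 + 52.19x4 + 56.18x5 + 67.29x6 subject to:
  6.4x1 + 0.2x2 + 2.7x4 + 1.4x5 ≤ 7.3   (benzene volume)
  97.1x1 + 113.9x2 + 90x3 + 75.9x4 + 95.6x5 + 115x6 ≥ 231.5   (octane-barrels)
  5.22x1 + 5.9x2 + 4.77x3 + 5.15x4 + 5.49x5 + 3.35x6 ≥ 11.23   (energy)
  102x1 + 159x2 + 1x3 + 6x4 + 43x5 ≤ 207   (aromatics volume)
  x1 ≤ 4.9
  x6 ≤ 3.4
  x1, x2, x3, x4, x5, x6 ≥ 0.
At the optimum only FCC naphtha, ethanol are positive (reformate, toluene, isomerate, light naphtha = 0). The octane-barrels and energy requirements are met with equality.
That vertex is x5 = 1.6584, x6 = 0.63437.
Hence cost = 56.18·1.6584 + 67.29·0.63437 = $135.8557.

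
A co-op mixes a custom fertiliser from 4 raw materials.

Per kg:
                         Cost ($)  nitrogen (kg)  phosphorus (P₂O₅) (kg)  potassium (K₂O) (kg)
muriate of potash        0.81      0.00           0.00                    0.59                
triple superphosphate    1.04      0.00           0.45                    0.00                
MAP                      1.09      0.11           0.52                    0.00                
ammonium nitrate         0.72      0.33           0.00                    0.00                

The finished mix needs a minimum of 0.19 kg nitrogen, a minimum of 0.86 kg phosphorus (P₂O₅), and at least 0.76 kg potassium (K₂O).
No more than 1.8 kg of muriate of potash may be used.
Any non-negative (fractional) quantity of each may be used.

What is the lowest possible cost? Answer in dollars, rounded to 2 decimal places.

$2.86

Set it up as a linear program. Let x1 = kg of muriate of potash, x2 = kg of triple superphosphate, x3 = kg of MAP, x4 = kg of ammonium nitrate.
min 0.81x1 + 1.04x2 + 1.09x3 + 0.72x4 with:
  0.11x3 + 0.33x4 ≥ 0.19   (nitrogen)
  0.45x2 + 0.52x3 ≥ 0.86   (phosphorus (P₂O₅))
  0.59x1 ≥ 0.76   (potassium (K₂O))
  x1 ≤ 1.8
  x1, x2, x3, x4 ≥ 0.
The minimum-cost mix takes nothing from triple superphosphate — only muriate of potash, MAP, ammonium nitrate. The nitrogen, phosphorus (P₂O₅), potassium (K₂O) requirements are met with equality.
Optimal quantities: muriate of potash = 1.288 kg, MAP = 1.654 kg, ammonium nitrate = 0.02448 kg.
Cost = 0.81·1.288 + 1.09·1.654 + 0.72·0.02448 = 2.8638.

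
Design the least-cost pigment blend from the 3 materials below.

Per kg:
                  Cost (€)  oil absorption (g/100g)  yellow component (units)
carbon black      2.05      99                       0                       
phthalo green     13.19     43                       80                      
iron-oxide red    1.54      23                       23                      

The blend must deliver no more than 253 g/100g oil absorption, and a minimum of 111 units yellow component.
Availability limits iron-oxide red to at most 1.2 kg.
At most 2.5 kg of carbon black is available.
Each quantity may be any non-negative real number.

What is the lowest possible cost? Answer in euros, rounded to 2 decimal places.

Let x1 = kg of carbon black, x2 = kg of phthalo green, x3 = kg of iron-oxide red.
min 2.05x1 + 13.19x2 + 1.54x3 subject to:
  99x1 + 43x2 + 23x3 ≤ 253   (oil absorption)
  80x2 + 23x3 ≥ 111   (yellow component)
  x3 ≤ 1.2
  x1 ≤ 2.5
  x1, x2, x3 ≥ 0.
The cheapest feasible vertex uses only phthalo green, iron-oxide red; carbon black is not used. The yellow component and the iron-oxide red cap requirements are met with equality.
So phthalo green = 1.0425 kg, iron-oxide red = 1.2 kg.
Total cost: 13.19·1.0425 + 1.54·1.2 = 15.5986.

€15.60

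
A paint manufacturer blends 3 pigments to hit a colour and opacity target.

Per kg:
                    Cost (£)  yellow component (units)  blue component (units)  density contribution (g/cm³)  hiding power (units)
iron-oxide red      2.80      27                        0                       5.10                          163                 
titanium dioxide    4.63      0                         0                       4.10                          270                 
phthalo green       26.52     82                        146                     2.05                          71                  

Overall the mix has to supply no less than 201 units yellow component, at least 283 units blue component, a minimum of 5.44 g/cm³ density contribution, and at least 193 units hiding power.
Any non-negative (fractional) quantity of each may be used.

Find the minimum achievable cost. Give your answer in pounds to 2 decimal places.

Let x1 = kg of iron-oxide red, x2 = kg of titanium dioxide, x3 = kg of phthalo green.
Minimise 2.8x1 + 4.63x2 + 26.52x3 with:
  27x1 + 82x3 ≥ 201   (yellow component)
  146x3 ≥ 283   (blue component)
  5.1x1 + 4.1x2 + 2.05x3 ≥ 5.44   (density contribution)
  163x1 + 270x2 + 71x3 ≥ 193   (hiding power)
  x1, x2, x3 ≥ 0.
The minimum-cost mix takes nothing from titanium dioxide — only iron-oxide red, phthalo green. Binding constraints: yellow component and blue component.
So iron-oxide red = 1.5576 kg, phthalo green = 1.9384 kg.
Cost = 2.8·1.5576 + 26.52·1.9384 = 55.7676.

£55.77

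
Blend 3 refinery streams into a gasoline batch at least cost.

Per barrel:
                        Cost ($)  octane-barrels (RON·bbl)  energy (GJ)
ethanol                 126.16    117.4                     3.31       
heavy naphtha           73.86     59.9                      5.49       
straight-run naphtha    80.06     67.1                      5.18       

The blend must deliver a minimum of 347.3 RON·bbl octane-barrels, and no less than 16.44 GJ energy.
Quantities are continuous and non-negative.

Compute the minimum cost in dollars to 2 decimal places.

$389.29

Let x1 = barrels of ethanol, x2 = barrels of heavy naphtha, x3 = barrels of straight-run naphtha.
min 126.16x1 + 73.86x2 + 80.06x3 with:
  117.4x1 + 59.9x2 + 67.1x3 ≥ 347.3   (octane-barrels)
  3.31x1 + 5.49x2 + 5.18x3 ≥ 16.44   (energy)
  x1, x2, x3 ≥ 0.
At the optimum only ethanol, straight-run naphtha are positive (heavy naphtha = 0). The octane-barrels and energy requirements are met with equality.
Optimal quantities: ethanol = 1.8027 barrels, straight-run naphtha = 2.0218 barrels.
Objective = 126.16·1.8027 + 80.06·2.0218 = 389.2939.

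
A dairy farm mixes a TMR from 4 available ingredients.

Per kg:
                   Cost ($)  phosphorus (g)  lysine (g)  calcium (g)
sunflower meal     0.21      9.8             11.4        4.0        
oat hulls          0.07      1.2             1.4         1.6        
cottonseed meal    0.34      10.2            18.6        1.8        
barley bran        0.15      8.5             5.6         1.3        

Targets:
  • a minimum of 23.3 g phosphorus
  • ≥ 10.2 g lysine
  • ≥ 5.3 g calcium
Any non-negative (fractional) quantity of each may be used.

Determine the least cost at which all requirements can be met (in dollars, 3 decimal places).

$0.437

Let x1 = kg of sunflower meal, x2 = kg of oat hulls, x3 = kg of cottonseed meal, x4 = kg of barley bran.
Minimise 0.21x1 + 0.07x2 + 0.34x3 + 0.15x4 subject to:
  9.8x1 + 1.2x2 + 10.2x3 + 8.5x4 ≥ 23.3   (phosphorus)
  11.4x1 + 1.4x2 + 18.6x3 + 5.6x4 ≥ 10.2   (lysine)
  4x1 + 1.6x2 + 1.8x3 + 1.3x4 ≥ 5.3   (calcium)
  x1, x2, x3, x4 ≥ 0.
The cheapest feasible vertex uses only sunflower meal, barley bran; oat hulls, cottonseed meal are not used. The phosphorus and calcium requirements are met with equality.
Solving gives x1 = 0.6943, x4 = 1.941.
Objective = 0.21·0.6943 + 0.15·1.941 = 0.43695.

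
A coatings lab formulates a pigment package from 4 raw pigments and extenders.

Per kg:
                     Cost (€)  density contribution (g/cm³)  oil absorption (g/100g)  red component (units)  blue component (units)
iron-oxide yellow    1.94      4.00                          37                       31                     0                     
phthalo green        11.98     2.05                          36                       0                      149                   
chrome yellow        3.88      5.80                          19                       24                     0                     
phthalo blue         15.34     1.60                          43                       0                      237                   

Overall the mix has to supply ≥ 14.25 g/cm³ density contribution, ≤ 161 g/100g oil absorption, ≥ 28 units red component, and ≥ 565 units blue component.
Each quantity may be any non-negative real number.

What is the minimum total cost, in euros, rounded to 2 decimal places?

This is a linear program. Let x1 = kg of iron-oxide yellow, x2 = kg of phthalo green, x3 = kg of chrome yellow, x4 = kg of phthalo blue.
min 1.94x1 + 11.98x2 + 3.88x3 + 15.34x4 with:
  4x1 + 2.05x2 + 5.8x3 + 1.6x4 ≥ 14.25   (density contribution)
  37x1 + 36x2 + 19x3 + 43x4 ≤ 161   (oil absorption)
  31x1 + 24x3 ≥ 28   (red component)
  149x2 + 237x4 ≥ 565   (blue component)
  x1, x2, x3, x4 ≥ 0.
The minimum-cost mix takes nothing from phthalo green — only iron-oxide yellow, chrome yellow, phthalo blue. Binding constraints: density contribution, oil absorption, blue component.
So iron-oxide yellow = 1.017 kg, chrome yellow = 1.098 kg, phthalo blue = 2.384 kg.
Hence cost = 1.94·1.017 + 3.88·1.098 + 15.34·2.384 = €42.8038.

€42.80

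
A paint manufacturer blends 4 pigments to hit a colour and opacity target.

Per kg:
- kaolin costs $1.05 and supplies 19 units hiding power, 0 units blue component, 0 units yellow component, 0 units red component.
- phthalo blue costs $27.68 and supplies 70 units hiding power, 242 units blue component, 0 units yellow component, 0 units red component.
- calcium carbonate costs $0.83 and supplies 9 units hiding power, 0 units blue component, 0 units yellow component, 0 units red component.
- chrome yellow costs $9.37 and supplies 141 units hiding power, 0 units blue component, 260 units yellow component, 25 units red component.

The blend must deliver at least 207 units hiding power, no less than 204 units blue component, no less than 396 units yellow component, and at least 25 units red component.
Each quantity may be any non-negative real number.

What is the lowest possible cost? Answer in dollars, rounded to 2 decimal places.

$37.60

Treat it as an LP. Let x1 = kg of kaolin, x2 = kg of phthalo blue, x3 = kg of calcium carbonate, x4 = kg of chrome yellow.
min 1.05x1 + 27.68x2 + 0.83x3 + 9.37x4 s.t.:
  19x1 + 70x2 + 9x3 + 141x4 ≥ 207   (hiding power)
  242x2 ≥ 204   (blue component)
  260x4 ≥ 396   (yellow component)
  25x4 ≥ 25   (red component)
  x1, x2, x3, x4 ≥ 0.
The cheapest feasible vertex uses only phthalo blue, chrome yellow; kaolin, calcium carbonate are not used. Binding constraints: blue component and yellow component.
Optimal quantities: phthalo blue = 0.843 kg, chrome yellow = 1.523 kg.
Objective = 27.68·0.843 + 9.37·1.523 = 37.6048.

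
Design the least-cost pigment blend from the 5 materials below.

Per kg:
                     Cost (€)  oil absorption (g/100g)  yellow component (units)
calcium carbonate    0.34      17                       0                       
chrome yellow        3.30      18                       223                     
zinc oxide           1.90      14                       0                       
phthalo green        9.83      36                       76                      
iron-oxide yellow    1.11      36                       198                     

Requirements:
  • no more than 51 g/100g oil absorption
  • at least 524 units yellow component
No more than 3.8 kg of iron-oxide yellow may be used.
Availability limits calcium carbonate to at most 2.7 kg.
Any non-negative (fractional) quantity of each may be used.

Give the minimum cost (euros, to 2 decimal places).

€6.96

Set it up as a linear program. Let x1 = kg of calcium carbonate, x2 = kg of chrome yellow, x3 = kg of zinc oxide, x4 = kg of phthalo green, x5 = kg of iron-oxide yellow.
min 0.34x1 + 3.3x2 + 1.9x3 + 9.83x4 + 1.11x5 subject to:
  17x1 + 18x2 + 14x3 + 36x4 + 36x5 ≤ 51   (oil absorption)
  223x2 + 76x4 + 198x5 ≥ 524   (yellow component)
  x5 ≤ 3.8
  x1 ≤ 2.7
  x1, x2, x3, x4, x5 ≥ 0.
The cheapest feasible vertex uses only chrome yellow, iron-oxide yellow; calcium carbonate, zinc oxide, phthalo green are not used. Binding constraints: oil absorption and yellow component.
Solving gives x2 = 1.964, x5 = 0.4348.
Objective = 3.3·1.964 + 1.11·0.4348 = 6.9638.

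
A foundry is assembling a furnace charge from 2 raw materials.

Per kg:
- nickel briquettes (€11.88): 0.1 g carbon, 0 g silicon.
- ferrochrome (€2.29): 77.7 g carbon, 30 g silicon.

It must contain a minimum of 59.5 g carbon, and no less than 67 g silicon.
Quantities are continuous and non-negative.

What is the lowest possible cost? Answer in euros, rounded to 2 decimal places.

Set it up as a linear program. Let x1 = kg of nickel briquettes, x2 = kg of ferrochrome.
Minimize 11.88x1 + 2.29x2 with:
  0.1x1 + 77.7x2 ≥ 59.5   (carbon)
  30x2 ≥ 67   (silicon)
  x1, x2 ≥ 0.
The cheapest feasible vertex uses only ferrochrome; nickel briquettes is not used. The silicon requirement is met with equality.
Solving gives x2 = 2.233.
Objective = 2.29·2.233 = 5.1136.

€5.11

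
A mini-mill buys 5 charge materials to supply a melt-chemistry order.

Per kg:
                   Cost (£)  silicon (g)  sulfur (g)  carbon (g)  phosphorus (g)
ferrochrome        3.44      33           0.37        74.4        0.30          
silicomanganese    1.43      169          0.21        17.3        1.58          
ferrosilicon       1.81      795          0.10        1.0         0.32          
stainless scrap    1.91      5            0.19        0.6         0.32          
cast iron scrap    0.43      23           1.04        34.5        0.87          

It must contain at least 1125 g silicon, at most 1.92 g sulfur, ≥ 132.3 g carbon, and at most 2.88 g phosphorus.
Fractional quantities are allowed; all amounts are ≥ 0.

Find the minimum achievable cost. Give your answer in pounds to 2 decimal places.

£6.94

Let x1 = kg of ferrochrome, x2 = kg of silicomanganese, x3 = kg of ferrosilicon, x4 = kg of stainless scrap, x5 = kg of cast iron scrap.
Minimise 3.44x1 + 1.43x2 + 1.81x3 + 1.91x4 + 0.43x5 subject to:
  33x1 + 169x2 + 795x3 + 5x4 + 23x5 ≥ 1125   (silicon)
  0.37x1 + 0.21x2 + 0.1x3 + 0.19x4 + 1.04x5 ≤ 1.92   (sulfur)
  74.4x1 + 17.3x2 + 1x3 + 0.6x4 + 34.5x5 ≥ 132.3   (carbon)
  0.3x1 + 1.58x2 + 0.32x3 + 0.32x4 + 0.87x5 ≤ 2.88   (phosphorus)
  x1, x2, x3, x4, x5 ≥ 0.
At the optimum only ferrochrome, ferrosilicon, cast iron scrap are positive (silicomanganese, stainless scrap = 0). There the silicon, sulfur, carbon constraints are tight.
So ferrochrome = 1.154 kg, ferrosilicon = 1.329 kg, cast iron scrap = 1.308 kg.
Hence cost = 3.44·1.154 + 1.81·1.329 + 0.43·1.308 = £6.9377.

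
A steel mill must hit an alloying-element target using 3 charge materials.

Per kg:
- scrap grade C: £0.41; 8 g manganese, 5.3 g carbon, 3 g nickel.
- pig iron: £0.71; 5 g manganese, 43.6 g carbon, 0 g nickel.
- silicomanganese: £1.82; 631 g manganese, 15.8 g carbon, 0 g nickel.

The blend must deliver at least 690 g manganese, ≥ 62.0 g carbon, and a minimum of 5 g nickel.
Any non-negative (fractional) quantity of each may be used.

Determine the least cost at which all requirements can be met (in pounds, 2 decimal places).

£3.21

Let x1 = kg of scrap grade C, x2 = kg of pig iron, x3 = kg of silicomanganese.
Minimize 0.41x1 + 0.71x2 + 1.82x3 s.t.:
  8x1 + 5x2 + 631x3 ≥ 690   (manganese)
  5.3x1 + 43.6x2 + 15.8x3 ≥ 62   (carbon)
  3x1 ≥ 5   (nickel)
  x1, x2, x3 ≥ 0.
The optimal mix uses every input. The manganese, carbon, nickel requirements are met with equality.
Optimal quantities: scrap grade C = 1.6667 kg, pig iron = 0.8332 kg, silicomanganese = 1.0658 kg.
Cost = 0.41·1.6667 + 0.71·0.8332 + 1.82·1.0658 = 3.2147.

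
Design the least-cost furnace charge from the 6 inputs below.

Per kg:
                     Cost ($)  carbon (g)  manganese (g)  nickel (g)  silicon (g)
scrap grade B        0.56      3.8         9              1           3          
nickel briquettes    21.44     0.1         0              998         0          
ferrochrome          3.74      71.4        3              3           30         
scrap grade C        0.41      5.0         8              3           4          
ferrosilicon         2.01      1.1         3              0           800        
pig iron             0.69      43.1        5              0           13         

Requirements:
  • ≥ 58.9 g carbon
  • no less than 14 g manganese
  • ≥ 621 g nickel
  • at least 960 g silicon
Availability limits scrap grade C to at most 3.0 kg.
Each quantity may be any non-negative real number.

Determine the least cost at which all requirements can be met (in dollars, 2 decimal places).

Let x1 = kg of scrap grade B, x2 = kg of nickel briquettes, x3 = kg of ferrochrome, x4 = kg of scrap grade C, x5 = kg of ferrosilicon, x6 = kg of pig iron.
Minimise 0.56x1 + 21.44x2 + 3.74x3 + 0.41x4 + 2.01x5 + 0.69x6 with:
  3.8x1 + 0.1x2 + 71.4x3 + 5x4 + 1.1x5 + 43.1x6 ≥ 58.9   (carbon)
  9x1 + 3x3 + 8x4 + 3x5 + 5x6 ≥ 14   (manganese)
  1x1 + 998x2 + 3x3 + 3x4 ≥ 621   (nickel)
  3x1 + 30x3 + 4x4 + 800x5 + 13x6 ≥ 960   (silicon)
  x4 ≤ 3
  x1, x2, x3, x4, x5, x6 ≥ 0.
The cheapest feasible vertex uses only nickel briquettes, scrap grade C, ferrosilicon, pig iron; scrap grade B, ferrochrome are not used. There the carbon, manganese, nickel, silicon constraints are tight.
That vertex is x2 = 0.6207, x4 = 0.5114, x5 = 1.177, x6 = 1.276.
Objective = 21.44·0.6207 + 0.41·0.5114 + 2.01·1.177 + 0.69·1.276 = 16.7637.

$16.76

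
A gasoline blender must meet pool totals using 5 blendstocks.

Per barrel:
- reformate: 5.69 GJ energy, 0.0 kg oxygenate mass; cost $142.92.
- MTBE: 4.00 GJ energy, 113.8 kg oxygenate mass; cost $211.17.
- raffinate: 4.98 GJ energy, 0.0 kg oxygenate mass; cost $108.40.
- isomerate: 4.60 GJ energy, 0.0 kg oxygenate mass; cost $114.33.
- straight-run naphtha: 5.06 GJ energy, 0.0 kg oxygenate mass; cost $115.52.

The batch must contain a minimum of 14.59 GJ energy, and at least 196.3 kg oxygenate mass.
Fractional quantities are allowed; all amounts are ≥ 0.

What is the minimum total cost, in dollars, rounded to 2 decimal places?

Let x1 = barrels of reformate, x2 = barrels of MTBE, x3 = barrels of raffinate, x4 = barrels of isomerate, x5 = barrels of straight-run naphtha.
Minimize 142.92x1 + 211.17x2 + 108.4x3 + 114.33x4 + 115.52x5 s.t.:
  5.69x1 + 4x2 + 4.98x3 + 4.6x4 + 5.06x5 ≥ 14.59   (energy)
  113.8x2 ≥ 196.3   (oxygenate mass)
  x1, x2, x3, x4, x5 ≥ 0.
The optimal basis is {MTBE, raffinate}; reformate, isomerate, straight-run naphtha drop out. There the energy and oxygenate mass constraints are tight.
That vertex is x2 = 1.72496, x3 = 1.54421.
Cost = 211.17·1.72496 + 108.4·1.54421 = 531.6522.

$531.65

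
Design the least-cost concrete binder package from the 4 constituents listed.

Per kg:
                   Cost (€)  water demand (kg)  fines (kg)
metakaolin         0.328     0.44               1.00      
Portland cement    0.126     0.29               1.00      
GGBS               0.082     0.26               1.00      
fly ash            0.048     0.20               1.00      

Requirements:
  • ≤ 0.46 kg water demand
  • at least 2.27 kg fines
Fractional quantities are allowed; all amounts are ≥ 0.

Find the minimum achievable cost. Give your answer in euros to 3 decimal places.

€0.109

Let x1 = kg of metakaolin, x2 = kg of Portland cement, x3 = kg of GGBS, x4 = kg of fly ash.
min 0.328x1 + 0.126x2 + 0.082x3 + 0.048x4 s.t.:
  0.44x1 + 0.29x2 + 0.26x3 + 0.2x4 ≤ 0.46   (water demand)
  1x1 + 1x2 + 1x3 + 1x4 ≥ 2.27   (fines)
  x1, x2, x3, x4 ≥ 0.
The cheapest feasible vertex uses only fly ash; metakaolin, Portland cement, GGBS are not used. Binding constraint: fines.
That vertex is x4 = 2.27.
Total cost: 0.048·2.27 = 0.10896.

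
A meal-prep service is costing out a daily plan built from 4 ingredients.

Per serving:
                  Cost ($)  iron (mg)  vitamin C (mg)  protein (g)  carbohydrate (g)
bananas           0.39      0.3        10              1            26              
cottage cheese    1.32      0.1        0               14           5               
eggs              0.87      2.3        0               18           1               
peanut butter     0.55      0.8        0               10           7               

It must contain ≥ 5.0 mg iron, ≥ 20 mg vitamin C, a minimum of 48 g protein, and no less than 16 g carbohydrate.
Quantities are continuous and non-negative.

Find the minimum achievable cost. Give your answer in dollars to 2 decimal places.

$3.00

Treat it as an LP. Let x1 = servings of bananas, x2 = servings of cottage cheese, x3 = servings of eggs, x4 = servings of peanut butter.
min 0.39x1 + 1.32x2 + 0.87x3 + 0.55x4 with:
  0.3x1 + 0.1x2 + 2.3x3 + 0.8x4 ≥ 5   (iron)
  10x1 ≥ 20   (vitamin C)
  1x1 + 14x2 + 18x3 + 10x4 ≥ 48   (protein)
  26x1 + 5x2 + 1x3 + 7x4 ≥ 16   (carbohydrate)
  x1, x2, x3, x4 ≥ 0.
The minimum-cost mix takes nothing from cottage cheese, peanut butter — only bananas, eggs. Binding constraints: vitamin C and protein.
Optimal quantities: bananas = 2 servings, eggs = 2.556 servings.
Hence cost = 0.39·2 + 0.87·2.556 = $3.0037.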